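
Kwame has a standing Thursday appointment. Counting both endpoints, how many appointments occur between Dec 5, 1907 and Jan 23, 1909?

Dec 5, 1907 is a Thursday.
The range spans 416 days (inclusive of both endpoints).
416 = 7 × 59 + 3, so there are 59 full weeks plus 3 extra days.
Each full week contributes one Thursday: 59 so far.
The 3 extra days are Thu, Fri, Sat — 1 of them qualifies.
Total: 59 + 1 = 60.

60 Thursdays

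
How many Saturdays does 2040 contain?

52

January 1, 2040 is a Sunday.
From January 1, 2040 to December 31, 2040 is 366 days inclusive.
366 = 7 × 52 + 2, so there are 52 full weeks plus 2 extra days.
Each full week contributes one Saturday: 52 so far.
The 2 extra days are Sun, Mon — none qualify.
Total: 52 + 0 = 52.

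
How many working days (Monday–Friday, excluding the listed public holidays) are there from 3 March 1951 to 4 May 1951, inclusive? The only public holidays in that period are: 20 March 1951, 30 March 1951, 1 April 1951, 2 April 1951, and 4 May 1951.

41

3 March 1951 is a Saturday.
That's 63 days from start to end, counting both.
63 = 7 × 9, so the span is exactly 9 full weeks.
Each full week contributes 5 weekdays (Mon–Fri): 9 × 5 = 45.
Holidays: 20 March 1951 (Tue); 30 March 1951 (Fri); 1 April 1951 (Sun); 2 April 1951 (Mon); 4 May 1951 (Fri).
4 of the 5 holidays fall on weekdays; the rest are weekends and were already excluded.
Business days: 45 − 4 = 41.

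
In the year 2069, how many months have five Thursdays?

A month has five Thursdays exactly when Thursday falls within its first (length − 28) days.
Jan: 31 days, starts Tue → 5 of Tue, Wed, Thu ✓
Feb: 28 days, starts Fri → 5 of (none)
Mar: 31 days, starts Fri → 5 of Fri, Sat, Sun
Apr: 30 days, starts Mon → 5 of Mon, Tue
May: 31 days, starts Wed → 5 of Wed, Thu, Fri ✓
Jun: 30 days, starts Sat → 5 of Sat, Sun
Jul: 31 days, starts Mon → 5 of Mon, Tue, Wed
Aug: 31 days, starts Thu → 5 of Thu, Fri, Sat ✓
Sep: 30 days, starts Sun → 5 of Sun, Mon
Oct: 31 days, starts Tue → 5 of Tue, Wed, Thu ✓
Nov: 30 days, starts Fri → 5 of Fri, Sat
Dec: 31 days, starts Sun → 5 of Sun, Mon, Tue
Months with five Thursdays: Jan, May, Aug, Oct.

4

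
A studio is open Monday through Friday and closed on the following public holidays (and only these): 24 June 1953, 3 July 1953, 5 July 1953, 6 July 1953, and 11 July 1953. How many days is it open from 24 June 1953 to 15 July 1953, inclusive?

13

24 June 1953 is a Wednesday.
That's 22 days from start to end, counting both.
22 = 7 × 3 + 1, so there are 3 full weeks plus 1 extra day.
Each full week contributes 5 weekdays (Mon–Fri): 3 × 5 = 15.
The 1 extra day is Wed — 1 of them qualifies.
Total: 15 + 1 = 16.
Holidays: 24 June 1953 (Wed); 3 July 1953 (Fri); 5 July 1953 (Sun); 6 July 1953 (Mon); 11 July 1953 (Sat).
3 of the 5 holidays fall on weekdays; the rest are weekends and were already excluded.
Business days: 16 − 3 = 13.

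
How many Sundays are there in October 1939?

5

Oct 1, 1939 is a Sunday.
The range spans 31 days (inclusive of both endpoints).
31 = 7 × 4 + 3, so there are 4 full weeks plus 3 extra days.
Each full week contributes one Sunday: 4 so far.
The 3 extra days are Sunday, Monday, Tuesday — 1 of them qualifies.
Total: 4 + 1 = 5.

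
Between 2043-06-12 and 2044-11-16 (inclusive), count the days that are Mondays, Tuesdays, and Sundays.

225

2043-06-12 is a Friday.
From 2043-06-12 to 2044-11-16 is 524 days inclusive.
524 = 7 × 74 + 6, so there are 74 full weeks plus 6 extra days.
Each full week contributes 3 days from the set (Mon, Tue, Sun): 74 × 3 = 222.
The 6 extra days are Fri, Sat, Sun, Mon, Tue, Wed — 3 of them qualify.
Total: 222 + 3 = 225.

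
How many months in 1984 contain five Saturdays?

4

A month has five Saturdays exactly when Saturday falls within its first (length − 28) days.
Jan: 31 days, starts Sun → 5 of Sun, Mon, Tue
Feb: 29 days, starts Wed → 5 of Wed
Mar: 31 days, starts Thu → 5 of Thu, Fri, Sat ✓
Apr: 30 days, starts Sun → 5 of Sun, Mon
May: 31 days, starts Tue → 5 of Tue, Wed, Thu
Jun: 30 days, starts Fri → 5 of Fri, Sat ✓
Jul: 31 days, starts Sun → 5 of Sun, Mon, Tue
Aug: 31 days, starts Wed → 5 of Wed, Thu, Fri
Sep: 30 days, starts Sat → 5 of Sat, Sun ✓
Oct: 31 days, starts Mon → 5 of Mon, Tue, Wed
Nov: 30 days, starts Thu → 5 of Thu, Fri
Dec: 31 days, starts Sat → 5 of Sat, Sun, Mon ✓
Months with five Saturdays: Mar, Jun, Sep, Dec.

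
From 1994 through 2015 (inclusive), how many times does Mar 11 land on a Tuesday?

Day of week of March 11 in each year:
1994: Fri, 1995: Sat, 1996: Mon, 1997: Tue ✓, 1998: Wed, 1999: Thu, 2000: Sat, 2001: Sun, 2002: Mon, 2003: Tue ✓, 2004: Thu, 2005: Fri, 2006: Sat, 2007: Sun, 2008: Tue ✓, 2009: Wed, 2010: Thu, 2011: Fri, 2012: Sun, 2013: Mon, 2014: Tue ✓, 2015: Wed
Tuesdays: 1997, 2003, 2008, 2014.

4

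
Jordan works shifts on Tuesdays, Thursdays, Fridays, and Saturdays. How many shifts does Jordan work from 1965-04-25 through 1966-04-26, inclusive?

1965-04-25 is a Sunday.
From 1965-04-25 to 1966-04-26 is 367 days inclusive.
367 = 7 × 52 + 3, so there are 52 full weeks plus 3 extra days.
Each full week contributes 4 days from the set (Tue, Thu, Fri, Sat): 52 × 4 = 208.
The 3 extra days are Sun, Mon, Tue — 1 of them qualifies.
Total: 208 + 1 = 209.

209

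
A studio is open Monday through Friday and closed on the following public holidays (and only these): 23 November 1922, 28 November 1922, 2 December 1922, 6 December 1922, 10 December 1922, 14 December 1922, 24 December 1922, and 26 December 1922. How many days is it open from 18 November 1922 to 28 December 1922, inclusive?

24 business days

18 November 1922 is a Saturday.
That's 41 days from start to end, counting both.
41 = 7 × 5 + 6, so there are 5 full weeks plus 6 extra days.
Each full week contributes 5 weekdays (Mon–Fri): 5 × 5 = 25.
The 6 extra days are Saturday, Sunday, Monday, Tuesday, Wednesday, Thursday — 4 of them qualify.
Total: 25 + 4 = 29.
Holidays: 23 November 1922 (Thu); 28 November 1922 (Tue); 2 December 1922 (Sat); 6 December 1922 (Wed); 10 December 1922 (Sun); 14 December 1922 (Thu); 24 December 1922 (Sun); 26 December 1922 (Tue).
5 of the 8 holidays fall on weekdays; the rest are weekends and were already excluded.
Business days: 29 − 5 = 24.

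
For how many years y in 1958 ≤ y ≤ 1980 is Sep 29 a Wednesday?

Day of week of September 29 in each year:
1958: Mon, 1959: Tue, 1960: Thu, 1961: Fri, 1962: Sat, 1963: Sun, 1964: Tue, 1965: Wed ✓, 1966: Thu, 1967: Fri, 1968: Sun, 1969: Mon, 1970: Tue, 1971: Wed ✓, 1972: Fri, 1973: Sat, 1974: Sun, 1975: Mon, 1976: Wed ✓, 1977: Thu, 1978: Fri, 1979: Sat, 1980: Mon
Wednesdays: 1965, 1971, 1976.

3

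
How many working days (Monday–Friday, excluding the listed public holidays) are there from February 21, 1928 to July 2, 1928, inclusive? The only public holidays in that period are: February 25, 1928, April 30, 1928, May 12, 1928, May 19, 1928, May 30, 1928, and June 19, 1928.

February 21, 1928 is a Tuesday.
The range spans 133 days (inclusive of both endpoints).
133 = 7 × 19, so the span is exactly 19 full weeks.
Each full week contributes 5 weekdays (Mon–Fri): 19 × 5 = 95.
Holidays: February 25, 1928 (Sat); April 30, 1928 (Mon); May 12, 1928 (Sat); May 19, 1928 (Sat); May 30, 1928 (Wed); June 19, 1928 (Tue).
3 of the 6 holidays fall on weekdays; the rest are weekends and were already excluded.
Business days: 95 − 3 = 92.

92 working days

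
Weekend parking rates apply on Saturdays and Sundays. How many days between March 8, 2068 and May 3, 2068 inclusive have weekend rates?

March 8, 2068 is a Thursday.
From March 8, 2068 to May 3, 2068 is 57 days inclusive.
57 = 7 × 8 + 1, so there are 8 full weeks plus 1 extra day.
Each full week contributes 2 weekend days (Sat, Sun): 8 × 2 = 16.
The 1 extra day is Thursday — none qualify.
Total: 16 + 0 = 16.

16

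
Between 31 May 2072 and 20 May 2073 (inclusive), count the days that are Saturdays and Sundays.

31 May 2072 is a Tuesday.
The range spans 355 days (inclusive of both endpoints).
355 = 7 × 50 + 5, so there are 50 full weeks plus 5 extra days.
Each full week contributes 2 days from the set (Sat, Sun): 50 × 2 = 100.
The 5 extra days are Tuesday, Wednesday, Thursday, Friday, Saturday — 1 of them qualifies.
Total: 100 + 1 = 101.

101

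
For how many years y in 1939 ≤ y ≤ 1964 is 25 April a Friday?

Day of week of April 25 in each year:
1939: Tue, 1940: Thu, 1941: Fri ✓, 1942: Sat, 1943: Sun, 1944: Tue, 1945: Wed, 1946: Thu, 1947: Fri ✓, 1948: Sun, 1949: Mon, 1950: Tue, 1951: Wed, 1952: Fri ✓, 1953: Sat, 1954: Sun, 1955: Mon, 1956: Wed, 1957: Thu, 1958: Fri ✓, 1959: Sat, 1960: Mon, 1961: Tue, 1962: Wed, 1963: Thu, 1964: Sat
Fridays: 1941, 1947, 1952, 1958.

4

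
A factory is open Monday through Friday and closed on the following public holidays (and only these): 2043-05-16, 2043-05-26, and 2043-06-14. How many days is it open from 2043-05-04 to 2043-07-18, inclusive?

2043-05-04 is a Monday.
The range spans 76 days (inclusive of both endpoints).
76 = 7 × 10 + 6, so there are 10 full weeks plus 6 extra days.
Each full week contributes 5 weekdays (Mon–Fri): 10 × 5 = 50.
The 6 extra days are Monday, Tuesday, Wednesday, Thursday, Friday, Saturday — 5 of them qualify.
Total: 50 + 5 = 55.
Holidays: 2043-05-16 (Sat); 2043-05-26 (Tue); 2043-06-14 (Sun).
1 of the 3 holidays fall on weekdays; the rest are weekends and were already excluded.
Business days: 55 − 1 = 54.

54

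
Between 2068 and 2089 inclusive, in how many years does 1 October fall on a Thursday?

3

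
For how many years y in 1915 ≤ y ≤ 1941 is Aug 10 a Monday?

3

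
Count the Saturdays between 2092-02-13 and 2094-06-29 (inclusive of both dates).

124 Saturdays

2092-02-13 is a Wednesday.
From 2092-02-13 to 2094-06-29 is 868 days inclusive.
868 = 7 × 124, so the span is exactly 124 full weeks.
Each full week contributes one Saturday: 124 so far.
Total: 124.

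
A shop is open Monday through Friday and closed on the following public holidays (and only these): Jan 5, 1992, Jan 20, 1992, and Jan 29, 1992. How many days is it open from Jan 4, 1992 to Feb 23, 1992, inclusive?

33 business days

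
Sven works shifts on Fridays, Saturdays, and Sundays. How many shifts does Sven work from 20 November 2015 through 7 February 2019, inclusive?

504

20 November 2015 is a Friday.
The range spans 1176 days (inclusive of both endpoints).
1176 = 7 × 168, so the span is exactly 168 full weeks.
Each full week contributes 3 days from the set (Fri, Sat, Sun): 168 × 3 = 504.
Total: 504.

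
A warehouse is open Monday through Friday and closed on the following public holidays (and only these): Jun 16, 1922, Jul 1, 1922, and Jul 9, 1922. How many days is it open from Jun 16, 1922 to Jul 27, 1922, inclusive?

Jun 16, 1922 is a Friday.
The range spans 42 days (inclusive of both endpoints).
42 = 7 × 6, so the span is exactly 6 full weeks.
Each full week contributes 5 weekdays (Mon–Fri): 6 × 5 = 30.
Holidays: Jun 16, 1922 (Fri); Jul 1, 1922 (Sat); Jul 9, 1922 (Sun).
1 of the 3 holidays fall on weekdays; the rest are weekends and were already excluded.
Business days: 30 − 1 = 29.

29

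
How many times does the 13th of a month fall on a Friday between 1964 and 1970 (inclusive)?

Friday-the-13ths by year:
1964: Mar, Nov
1965: Aug
1966: May
1967: Jan, Oct
1968: Sep, Dec
1969: Jun
1970: Feb, Mar, Nov

12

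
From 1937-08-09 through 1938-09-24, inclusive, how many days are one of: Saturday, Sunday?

117

1937-08-09 is a Monday.
From 1937-08-09 to 1938-09-24 is 412 days inclusive.
412 = 7 × 58 + 6, so there are 58 full weeks plus 6 extra days.
Each full week contributes 2 days from the set (Sat, Sun): 58 × 2 = 116.
The 6 extra days are Monday, Tuesday, Wednesday, Thursday, Friday, Saturday — 1 of them qualifies.
Total: 116 + 1 = 117.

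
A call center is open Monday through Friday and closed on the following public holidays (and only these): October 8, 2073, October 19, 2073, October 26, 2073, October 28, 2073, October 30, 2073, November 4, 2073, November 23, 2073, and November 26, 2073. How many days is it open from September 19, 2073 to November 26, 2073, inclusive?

45 working days

September 19, 2073 is a Tuesday.
From September 19, 2073 to November 26, 2073 is 69 days inclusive.
69 = 7 × 9 + 6, so there are 9 full weeks plus 6 extra days.
Each full week contributes 5 weekdays (Mon–Fri): 9 × 5 = 45.
The 6 extra days are Tue, Wed, Thu, Fri, Sat, Sun — 4 of them qualify.
Total: 45 + 4 = 49.
Holidays: October 8, 2073 (Sun); October 19, 2073 (Thu); October 26, 2073 (Thu); October 28, 2073 (Sat); October 30, 2073 (Mon); November 4, 2073 (Sat); November 23, 2073 (Thu); November 26, 2073 (Sun).
4 of the 8 holidays fall on weekdays; the rest are weekends and were already excluded.
Business days: 49 − 4 = 45.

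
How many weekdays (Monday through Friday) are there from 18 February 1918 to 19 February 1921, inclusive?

785

18 February 1918 is a Monday.
The range spans 1098 days (inclusive of both endpoints).
1098 = 7 × 156 + 6, so there are 156 full weeks plus 6 extra days.
Each full week contributes 5 weekdays (Mon–Fri): 156 × 5 = 780.
The 6 extra days are Monday, Tuesday, Wednesday, Thursday, Friday, Saturday — 5 of them qualify.
Total: 780 + 5 = 785.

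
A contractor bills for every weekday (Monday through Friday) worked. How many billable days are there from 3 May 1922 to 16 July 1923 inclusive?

314

3 May 1922 is a Wednesday.
That's 440 days from start to end, counting both.
440 = 7 × 62 + 6, so there are 62 full weeks plus 6 extra days.
Each full week contributes 5 weekdays (Mon–Fri): 62 × 5 = 310.
The 6 extra days are Wednesday, Thursday, Friday, Saturday, Sunday, Monday — 4 of them qualify.
Total: 310 + 4 = 314.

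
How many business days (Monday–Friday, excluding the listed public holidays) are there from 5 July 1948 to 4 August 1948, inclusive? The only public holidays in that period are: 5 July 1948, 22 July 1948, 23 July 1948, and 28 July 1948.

5 July 1948 is a Monday.
The range spans 31 days (inclusive of both endpoints).
31 = 7 × 4 + 3, so there are 4 full weeks plus 3 extra days.
Each full week contributes 5 weekdays (Mon–Fri): 4 × 5 = 20.
The 3 extra days are Mon, Tue, Wed — 3 of them qualify.
Total: 20 + 3 = 23.
Holidays: 5 July 1948 (Mon); 22 July 1948 (Thu); 23 July 1948 (Fri); 28 July 1948 (Wed).
All 4 holidays fall on weekdays, so subtract 4.
Business days: 23 − 4 = 19.

19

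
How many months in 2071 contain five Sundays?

A month has five Sundays exactly when Sunday falls within its first (length − 28) days.
Jan: 31 days, starts Thu → 5 of Thu, Fri, Sat
Feb: 28 days, starts Sun → 5 of (none)
Mar: 31 days, starts Sun → 5 of Sun, Mon, Tue ✓
Apr: 30 days, starts Wed → 5 of Wed, Thu
May: 31 days, starts Fri → 5 of Fri, Sat, Sun ✓
Jun: 30 days, starts Mon → 5 of Mon, Tue
Jul: 31 days, starts Wed → 5 of Wed, Thu, Fri
Aug: 31 days, starts Sat → 5 of Sat, Sun, Mon ✓
Sep: 30 days, starts Tue → 5 of Tue, Wed
Oct: 31 days, starts Thu → 5 of Thu, Fri, Sat
Nov: 30 days, starts Sun → 5 of Sun, Mon ✓
Dec: 31 days, starts Tue → 5 of Tue, Wed, Thu
Months with five Sundays: Mar, May, Aug, Nov.

4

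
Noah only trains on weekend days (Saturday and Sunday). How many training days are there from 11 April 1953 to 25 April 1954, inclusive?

110

11 April 1953 is a Saturday.
From 11 April 1953 to 25 April 1954 is 380 days inclusive.
380 = 7 × 54 + 2, so there are 54 full weeks plus 2 extra days.
Each full week contributes 2 weekend days (Sat, Sun): 54 × 2 = 108.
The 2 extra days are Sat, Sun — 2 of them qualify.
Total: 108 + 2 = 110.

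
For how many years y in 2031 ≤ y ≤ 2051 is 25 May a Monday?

3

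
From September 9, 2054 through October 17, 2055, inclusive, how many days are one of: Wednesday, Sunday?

September 9, 2054 is a Wednesday.
From September 9, 2054 to October 17, 2055 is 404 days inclusive.
404 = 7 × 57 + 5, so there are 57 full weeks plus 5 extra days.
Each full week contributes 2 days from the set (Wed, Sun): 57 × 2 = 114.
The 5 extra days are Wed, Thu, Fri, Sat, Sun — 2 of them qualify.
Total: 114 + 2 = 116.

116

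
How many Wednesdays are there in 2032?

52

2032-01-01 is a Thursday.
That's 366 days from start to end, counting both.
366 = 7 × 52 + 2, so there are 52 full weeks plus 2 extra days.
Each full week contributes one Wednesday: 52 so far.
The 2 extra days are Thu, Fri — none qualify.
Total: 52 + 0 = 52.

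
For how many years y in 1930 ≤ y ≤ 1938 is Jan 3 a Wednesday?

Day of week of January 3 in each year:
1930: Fri, 1931: Sat, 1932: Sun, 1933: Tue, 1934: Wed ✓, 1935: Thu, 1936: Fri, 1937: Sun, 1938: Mon
Wednesdays: 1934.

1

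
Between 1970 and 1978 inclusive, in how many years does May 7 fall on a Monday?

Day of week of May 7 in each year:
1970: Thu, 1971: Fri, 1972: Sun, 1973: Mon ✓, 1974: Tue, 1975: Wed, 1976: Fri, 1977: Sat, 1978: Sun
Mondays: 1973.

1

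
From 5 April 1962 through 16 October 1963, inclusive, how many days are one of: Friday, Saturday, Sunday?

5 April 1962 is a Thursday.
The range spans 560 days (inclusive of both endpoints).
560 = 7 × 80, so the span is exactly 80 full weeks.
Each full week contributes 3 days from the set (Fri, Sat, Sun): 80 × 3 = 240.

240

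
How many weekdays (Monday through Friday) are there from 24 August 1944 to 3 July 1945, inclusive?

224

24 August 1944 is a Thursday.
From 24 August 1944 to 3 July 1945 is 314 days inclusive.
314 = 7 × 44 + 6, so there are 44 full weeks plus 6 extra days.
Each full week contributes 5 weekdays (Mon–Fri): 44 × 5 = 220.
The 6 extra days are Thursday, Friday, Saturday, Sunday, Monday, Tuesday — 4 of them qualify.
Total: 220 + 4 = 224.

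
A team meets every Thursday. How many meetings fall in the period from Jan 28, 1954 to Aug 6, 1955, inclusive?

80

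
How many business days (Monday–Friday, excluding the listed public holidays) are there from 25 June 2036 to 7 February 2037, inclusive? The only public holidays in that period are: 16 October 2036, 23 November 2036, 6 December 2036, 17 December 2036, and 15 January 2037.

25 June 2036 is a Wednesday.
From 25 June 2036 to 7 February 2037 is 228 days inclusive.
228 = 7 × 32 + 4, so there are 32 full weeks plus 4 extra days.
Each full week contributes 5 weekdays (Mon–Fri): 32 × 5 = 160.
The 4 extra days are Wed, Thu, Fri, Sat — 3 of them qualify.
Total: 160 + 3 = 163.
Holidays: 16 October 2036 (Thu); 23 November 2036 (Sun); 6 December 2036 (Sat); 17 December 2036 (Wed); 15 January 2037 (Thu).
3 of the 5 holidays fall on weekdays; the rest are weekends and were already excluded.
Business days: 163 − 3 = 160.

160 business days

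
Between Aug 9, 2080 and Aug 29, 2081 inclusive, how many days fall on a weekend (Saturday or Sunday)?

Aug 9, 2080 is a Friday.
That's 386 days from start to end, counting both.
386 = 7 × 55 + 1, so there are 55 full weeks plus 1 extra day.
Each full week contributes 2 weekend days (Sat, Sun): 55 × 2 = 110.
The 1 extra day is Friday — none qualify.
Total: 110 + 0 = 110.

110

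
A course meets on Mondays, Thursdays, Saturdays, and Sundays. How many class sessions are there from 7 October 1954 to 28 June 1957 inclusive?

7 October 1954 is a Thursday.
The range spans 996 days (inclusive of both endpoints).
996 = 7 × 142 + 2, so there are 142 full weeks plus 2 extra days.
Each full week contributes 4 days from the set (Mon, Thu, Sat, Sun): 142 × 4 = 568.
The 2 extra days are Thursday, Friday — 1 of them qualifies.
Total: 568 + 1 = 569.

569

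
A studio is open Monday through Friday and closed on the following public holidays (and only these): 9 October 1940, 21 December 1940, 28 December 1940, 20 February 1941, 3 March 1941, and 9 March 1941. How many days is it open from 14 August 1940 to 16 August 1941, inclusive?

14 August 1940 is a Wednesday.
That's 368 days from start to end, counting both.
368 = 7 × 52 + 4, so there are 52 full weeks plus 4 extra days.
Each full week contributes 5 weekdays (Mon–Fri): 52 × 5 = 260.
The 4 extra days are Wed, Thu, Fri, Sat — 3 of them qualify.
Total: 260 + 3 = 263.
Holidays: 9 October 1940 (Wed); 21 December 1940 (Sat); 28 December 1940 (Sat); 20 February 1941 (Thu); 3 March 1941 (Mon); 9 March 1941 (Sun).
3 of the 6 holidays fall on weekdays; the rest are weekends and were already excluded.
Business days: 263 − 3 = 260.

260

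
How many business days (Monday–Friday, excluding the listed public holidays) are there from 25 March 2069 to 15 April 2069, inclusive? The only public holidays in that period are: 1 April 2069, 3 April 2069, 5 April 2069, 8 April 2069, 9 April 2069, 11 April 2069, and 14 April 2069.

10 business days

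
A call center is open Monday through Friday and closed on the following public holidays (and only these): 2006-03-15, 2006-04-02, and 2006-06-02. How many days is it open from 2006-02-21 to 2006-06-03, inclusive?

72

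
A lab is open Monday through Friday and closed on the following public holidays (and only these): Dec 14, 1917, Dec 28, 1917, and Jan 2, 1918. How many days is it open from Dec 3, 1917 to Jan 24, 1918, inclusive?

Dec 3, 1917 is a Monday.
From Dec 3, 1917 to Jan 24, 1918 is 53 days inclusive.
53 = 7 × 7 + 4, so there are 7 full weeks plus 4 extra days.
Each full week contributes 5 weekdays (Mon–Fri): 7 × 5 = 35.
The 4 extra days are Mon, Tue, Wed, Thu — 4 of them qualify.
Total: 35 + 4 = 39.
Holidays: Dec 14, 1917 (Fri); Dec 28, 1917 (Fri); Jan 2, 1918 (Wed).
All 3 holidays fall on weekdays, so subtract 3.
Business days: 39 − 3 = 36.

36 working days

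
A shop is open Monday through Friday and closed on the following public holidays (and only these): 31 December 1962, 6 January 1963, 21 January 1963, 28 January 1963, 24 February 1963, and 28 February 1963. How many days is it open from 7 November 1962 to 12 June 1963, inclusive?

7 November 1962 is a Wednesday.
From 7 November 1962 to 12 June 1963 is 218 days inclusive.
218 = 7 × 31 + 1, so there are 31 full weeks plus 1 extra day.
Each full week contributes 5 weekdays (Mon–Fri): 31 × 5 = 155.
The 1 extra day is Wed — 1 of them qualifies.
Total: 155 + 1 = 156.
Holidays: 31 December 1962 (Mon); 6 January 1963 (Sun); 21 January 1963 (Mon); 28 January 1963 (Mon); 24 February 1963 (Sun); 28 February 1963 (Thu).
4 of the 6 holidays fall on weekdays; the rest are weekends and were already excluded.
Business days: 156 − 4 = 152.

152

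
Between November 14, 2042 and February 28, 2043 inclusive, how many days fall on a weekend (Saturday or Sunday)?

31

November 14, 2042 is a Friday.
That's 107 days from start to end, counting both.
107 = 7 × 15 + 2, so there are 15 full weeks plus 2 extra days.
Each full week contributes 2 weekend days (Sat, Sun): 15 × 2 = 30.
The 2 extra days are Friday, Saturday — 1 of them qualifies.
Total: 30 + 1 = 31.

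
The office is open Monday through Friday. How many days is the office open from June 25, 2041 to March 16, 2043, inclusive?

450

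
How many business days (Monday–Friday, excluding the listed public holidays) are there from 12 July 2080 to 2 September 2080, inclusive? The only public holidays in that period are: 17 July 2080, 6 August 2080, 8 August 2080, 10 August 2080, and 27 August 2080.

12 July 2080 is a Friday.
From 12 July 2080 to 2 September 2080 is 53 days inclusive.
53 = 7 × 7 + 4, so there are 7 full weeks plus 4 extra days.
Each full week contributes 5 weekdays (Mon–Fri): 7 × 5 = 35.
The 4 extra days are Friday, Saturday, Sunday, Monday — 2 of them qualify.
Total: 35 + 2 = 37.
Holidays: 17 July 2080 (Wed); 6 August 2080 (Tue); 8 August 2080 (Thu); 10 August 2080 (Sat); 27 August 2080 (Tue).
4 of the 5 holidays fall on weekdays; the rest are weekends and were already excluded.
Business days: 37 − 4 = 33.

33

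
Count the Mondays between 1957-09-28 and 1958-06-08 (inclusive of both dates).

36

1957-09-28 is a Saturday.
The range spans 254 days (inclusive of both endpoints).
254 = 7 × 36 + 2, so there are 36 full weeks plus 2 extra days.
Each full week contributes one Monday: 36 so far.
The 2 extra days are Saturday, Sunday — none qualify.
Total: 36 + 0 = 36.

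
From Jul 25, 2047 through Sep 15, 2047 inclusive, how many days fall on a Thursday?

8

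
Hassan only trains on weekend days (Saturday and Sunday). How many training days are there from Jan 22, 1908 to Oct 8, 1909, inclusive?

Jan 22, 1908 is a Wednesday.
From Jan 22, 1908 to Oct 8, 1909 is 626 days inclusive.
626 = 7 × 89 + 3, so there are 89 full weeks plus 3 extra days.
Each full week contributes 2 weekend days (Sat, Sun): 89 × 2 = 178.
The 3 extra days are Wednesday, Thursday, Friday — none qualify.
Total: 178 + 0 = 178.

178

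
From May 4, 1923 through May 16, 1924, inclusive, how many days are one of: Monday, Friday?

May 4, 1923 is a Friday.
The range spans 379 days (inclusive of both endpoints).
379 = 7 × 54 + 1, so there are 54 full weeks plus 1 extra day.
Each full week contributes 2 days from the set (Mon, Fri): 54 × 2 = 108.
The 1 extra day is Friday — 1 of them qualifies.
Total: 108 + 1 = 109.

109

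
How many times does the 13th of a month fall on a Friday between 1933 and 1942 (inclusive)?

18

Friday-the-13ths by year:
1933: Jan, Oct
1934: Apr, Jul
1935: Sep, Dec
1936: Mar, Nov
1937: Aug
1938: May
1939: Jan, Oct
1940: Sep, Dec
1941: Jun
1942: Feb, Mar, Nov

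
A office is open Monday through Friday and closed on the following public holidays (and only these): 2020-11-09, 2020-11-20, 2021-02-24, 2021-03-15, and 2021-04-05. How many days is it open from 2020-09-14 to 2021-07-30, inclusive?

2020-09-14 is a Monday.
The range spans 320 days (inclusive of both endpoints).
320 = 7 × 45 + 5, so there are 45 full weeks plus 5 extra days.
Each full week contributes 5 weekdays (Mon–Fri): 45 × 5 = 225.
The 5 extra days are Monday, Tuesday, Wednesday, Thursday, Friday — 5 of them qualify.
Total: 225 + 5 = 230.
Holidays: 2020-11-09 (Mon); 2020-11-20 (Fri); 2021-02-24 (Wed); 2021-03-15 (Mon); 2021-04-05 (Mon).
All 5 holidays fall on weekdays, so subtract 5.
Business days: 230 − 5 = 225.

225 business days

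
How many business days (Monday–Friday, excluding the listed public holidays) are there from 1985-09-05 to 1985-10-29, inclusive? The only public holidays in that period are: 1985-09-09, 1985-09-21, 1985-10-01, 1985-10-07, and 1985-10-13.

1985-09-05 is a Thursday.
From 1985-09-05 to 1985-10-29 is 55 days inclusive.
55 = 7 × 7 + 6, so there are 7 full weeks plus 6 extra days.
Each full week contributes 5 weekdays (Mon–Fri): 7 × 5 = 35.
The 6 extra days are Thursday, Friday, Saturday, Sunday, Monday, Tuesday — 4 of them qualify.
Total: 35 + 4 = 39.
Holidays: 1985-09-09 (Mon); 1985-09-21 (Sat); 1985-10-01 (Tue); 1985-10-07 (Mon); 1985-10-13 (Sun).
3 of the 5 holidays fall on weekdays; the rest are weekends and were already excluded.
Business days: 39 − 3 = 36.

36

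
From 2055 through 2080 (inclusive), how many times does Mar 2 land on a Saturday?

Day of week of March 2 in each year:
2055: Tue, 2056: Thu, 2057: Fri, 2058: Sat ✓, 2059: Sun, 2060: Tue, 2061: Wed, 2062: Thu, 2063: Fri, 2064: Sun, 2065: Mon, 2066: Tue, 2067: Wed, 2068: Fri, 2069: Sat ✓, 2070: Sun, 2071: Mon, 2072: Wed, 2073: Thu, 2074: Fri, 2075: Sat ✓, 2076: Mon, 2077: Tue, 2078: Wed, 2079: Thu, 2080: Sat ✓
Saturdays: 2058, 2069, 2075, 2080.

4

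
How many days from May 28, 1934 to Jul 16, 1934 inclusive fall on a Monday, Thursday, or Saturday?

22

May 28, 1934 is a Monday.
That's 50 days from start to end, counting both.
50 = 7 × 7 + 1, so there are 7 full weeks plus 1 extra day.
Each full week contributes 3 days from the set (Mon, Thu, Sat): 7 × 3 = 21.
The 1 extra day is Mon — 1 of them qualifies.
Total: 21 + 1 = 22.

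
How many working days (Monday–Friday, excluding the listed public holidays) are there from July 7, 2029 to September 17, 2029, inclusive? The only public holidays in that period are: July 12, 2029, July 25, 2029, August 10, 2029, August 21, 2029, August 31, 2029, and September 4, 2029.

45

July 7, 2029 is a Saturday.
From July 7, 2029 to September 17, 2029 is 73 days inclusive.
73 = 7 × 10 + 3, so there are 10 full weeks plus 3 extra days.
Each full week contributes 5 weekdays (Mon–Fri): 10 × 5 = 50.
The 3 extra days are Saturday, Sunday, Monday — 1 of them qualifies.
Total: 50 + 1 = 51.
Holidays: July 12, 2029 (Thu); July 25, 2029 (Wed); August 10, 2029 (Fri); August 21, 2029 (Tue); August 31, 2029 (Fri); September 4, 2029 (Tue).
All 6 holidays fall on weekdays, so subtract 6.
Business days: 51 − 6 = 45.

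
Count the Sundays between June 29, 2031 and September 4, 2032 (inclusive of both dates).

June 29, 2031 is a Sunday.
That's 434 days from start to end, counting both.
434 = 7 × 62, so the span is exactly 62 full weeks.
Each full week contributes one Sunday: 62 so far.

62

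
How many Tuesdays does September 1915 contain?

1 September 1915 is a Wednesday.
That's 30 days from start to end, counting both.
30 = 7 × 4 + 2, so there are 4 full weeks plus 2 extra days.
Each full week contributes one Tuesday: 4 so far.
The 2 extra days are Wed, Thu — none qualify.
Total: 4 + 0 = 4.

4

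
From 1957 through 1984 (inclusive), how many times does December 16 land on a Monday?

4

Day of week of December 16 in each year:
1957: Mon ✓, 1958: Tue, 1959: Wed, 1960: Fri, 1961: Sat, 1962: Sun, 1963: Mon ✓, 1964: Wed, 1965: Thu, 1966: Fri, 1967: Sat, 1968: Mon ✓, 1969: Tue, 1970: Wed, 1971: Thu, 1972: Sat, 1973: Sun, 1974: Mon ✓, 1975: Tue, 1976: Thu, 1977: Fri, 1978: Sat, 1979: Sun, 1980: Tue, 1981: Wed, 1982: Thu, 1983: Fri, 1984: Sun
Mondays: 1957, 1963, 1968, 1974.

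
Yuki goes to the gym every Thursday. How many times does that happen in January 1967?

January 1, 1967 is a Sunday.
The range spans 31 days (inclusive of both endpoints).
31 = 7 × 4 + 3, so there are 4 full weeks plus 3 extra days.
Each full week contributes one Thursday: 4 so far.
The 3 extra days are Sunday, Monday, Tuesday — none qualify.
Total: 4 + 0 = 4.

4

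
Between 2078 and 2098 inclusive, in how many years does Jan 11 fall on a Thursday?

3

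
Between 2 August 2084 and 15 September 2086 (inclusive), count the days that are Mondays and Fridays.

2 August 2084 is a Wednesday.
That's 775 days from start to end, counting both.
775 = 7 × 110 + 5, so there are 110 full weeks plus 5 extra days.
Each full week contributes 2 days from the set (Mon, Fri): 110 × 2 = 220.
The 5 extra days are Wednesday, Thursday, Friday, Saturday, Sunday — 1 of them qualifies.
Total: 220 + 1 = 221.

221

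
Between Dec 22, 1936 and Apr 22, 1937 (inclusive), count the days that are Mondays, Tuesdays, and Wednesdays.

53

Dec 22, 1936 is a Tuesday.
The range spans 122 days (inclusive of both endpoints).
122 = 7 × 17 + 3, so there are 17 full weeks plus 3 extra days.
Each full week contributes 3 days from the set (Mon, Tue, Wed): 17 × 3 = 51.
The 3 extra days are Tue, Wed, Thu — 2 of them qualify.
Total: 51 + 2 = 53.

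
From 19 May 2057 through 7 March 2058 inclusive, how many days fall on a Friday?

19 May 2057 is a Saturday.
That's 293 days from start to end, counting both.
293 = 7 × 41 + 6, so there are 41 full weeks plus 6 extra days.
Each full week contributes one Friday: 41 so far.
The 6 extra days are Saturday, Sunday, Monday, Tuesday, Wednesday, Thursday — none qualify.
Total: 41 + 0 = 41.

41 Fridays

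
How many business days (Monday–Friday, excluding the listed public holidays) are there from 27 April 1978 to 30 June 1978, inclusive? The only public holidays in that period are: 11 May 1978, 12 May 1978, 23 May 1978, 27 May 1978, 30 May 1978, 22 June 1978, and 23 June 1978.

27 April 1978 is a Thursday.
The range spans 65 days (inclusive of both endpoints).
65 = 7 × 9 + 2, so there are 9 full weeks plus 2 extra days.
Each full week contributes 5 weekdays (Mon–Fri): 9 × 5 = 45.
The 2 extra days are Thu, Fri — 2 of them qualify.
Total: 45 + 2 = 47.
Holidays: 11 May 1978 (Thu); 12 May 1978 (Fri); 23 May 1978 (Tue); 27 May 1978 (Sat); 30 May 1978 (Tue); 22 June 1978 (Thu); 23 June 1978 (Fri).
6 of the 7 holidays fall on weekdays; the rest are weekends and were already excluded.
Business days: 47 − 6 = 41.

41 business days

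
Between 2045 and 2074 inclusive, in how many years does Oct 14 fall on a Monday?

Day of week of October 14 in each year:
2045: Sat, 2046: Sun, 2047: Mon ✓, 2048: Wed, 2049: Thu, 2050: Fri, 2051: Sat, 2052: Mon ✓, 2053: Tue, 2054: Wed, 2055: Thu, 2056: Sat, 2057: Sun, 2058: Mon ✓, 2059: Tue, 2060: Thu, 2061: Fri, 2062: Sat, 2063: Sun, 2064: Tue, 2065: Wed, 2066: Thu, 2067: Fri, 2068: Sun, 2069: Mon ✓, 2070: Tue, 2071: Wed, 2072: Fri, 2073: Sat, 2074: Sun
Mondays: 2047, 2052, 2058, 2069.

4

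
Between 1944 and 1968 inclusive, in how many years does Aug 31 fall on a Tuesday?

3

Day of week of August 31 in each year:
1944: Thu, 1945: Fri, 1946: Sat, 1947: Sun, 1948: Tue ✓, 1949: Wed, 1950: Thu, 1951: Fri, 1952: Sun, 1953: Mon, 1954: Tue ✓, 1955: Wed, 1956: Fri, 1957: Sat, 1958: Sun, 1959: Mon, 1960: Wed, 1961: Thu, 1962: Fri, 1963: Sat, 1964: Mon, 1965: Tue ✓, 1966: Wed, 1967: Thu, 1968: Sat
Tuesdays: 1948, 1954, 1965.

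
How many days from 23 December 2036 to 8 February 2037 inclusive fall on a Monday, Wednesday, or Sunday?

20

23 December 2036 is a Tuesday.
The range spans 48 days (inclusive of both endpoints).
48 = 7 × 6 + 6, so there are 6 full weeks plus 6 extra days.
Each full week contributes 3 days from the set (Mon, Wed, Sun): 6 × 3 = 18.
The 6 extra days are Tuesday, Wednesday, Thursday, Friday, Saturday, Sunday — 2 of them qualify.
Total: 18 + 2 = 20.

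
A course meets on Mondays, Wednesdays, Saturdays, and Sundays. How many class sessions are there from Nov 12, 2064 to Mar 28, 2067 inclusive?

Nov 12, 2064 is a Wednesday.
That's 867 days from start to end, counting both.
867 = 7 × 123 + 6, so there are 123 full weeks plus 6 extra days.
Each full week contributes 4 days from the set (Mon, Wed, Sat, Sun): 123 × 4 = 492.
The 6 extra days are Wed, Thu, Fri, Sat, Sun, Mon — 4 of them qualify.
Total: 492 + 4 = 496.

496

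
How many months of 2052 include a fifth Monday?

A month has five Mondays exactly when Monday falls within its first (length − 28) days.
Jan: 31 days, starts Mon → 5 of Mon, Tue, Wed ✓
Feb: 29 days, starts Thu → 5 of Thu
Mar: 31 days, starts Fri → 5 of Fri, Sat, Sun
Apr: 30 days, starts Mon → 5 of Mon, Tue ✓
May: 31 days, starts Wed → 5 of Wed, Thu, Fri
Jun: 30 days, starts Sat → 5 of Sat, Sun
Jul: 31 days, starts Mon → 5 of Mon, Tue, Wed ✓
Aug: 31 days, starts Thu → 5 of Thu, Fri, Sat
Sep: 30 days, starts Sun → 5 of Sun, Mon ✓
Oct: 31 days, starts Tue → 5 of Tue, Wed, Thu
Nov: 30 days, starts Fri → 5 of Fri, Sat
Dec: 31 days, starts Sun → 5 of Sun, Mon, Tue ✓
Months with five Mondays: Jan, Apr, Jul, Sep, Dec.

5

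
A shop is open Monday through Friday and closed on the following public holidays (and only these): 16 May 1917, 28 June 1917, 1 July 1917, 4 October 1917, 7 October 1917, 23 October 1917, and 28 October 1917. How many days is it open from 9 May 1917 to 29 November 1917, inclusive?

9 May 1917 is a Wednesday.
That's 205 days from start to end, counting both.
205 = 7 × 29 + 2, so there are 29 full weeks plus 2 extra days.
Each full week contributes 5 weekdays (Mon–Fri): 29 × 5 = 145.
The 2 extra days are Wednesday, Thursday — 2 of them qualify.
Total: 145 + 2 = 147.
Holidays: 16 May 1917 (Wed); 28 June 1917 (Thu); 1 July 1917 (Sun); 4 October 1917 (Thu); 7 October 1917 (Sun); 23 October 1917 (Tue); 28 October 1917 (Sun).
4 of the 7 holidays fall on weekdays; the rest are weekends and were already excluded.
Business days: 147 − 4 = 143.

143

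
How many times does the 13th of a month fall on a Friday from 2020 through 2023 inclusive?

6

Friday-the-13ths by year:
2020: Mar, Nov
2021: Aug
2022: May
2023: Jan, Oct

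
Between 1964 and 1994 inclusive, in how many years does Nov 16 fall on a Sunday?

Day of week of November 16 in each year:
1964: Mon, 1965: Tue, 1966: Wed, 1967: Thu, 1968: Sat, 1969: Sun ✓, 1970: Mon, 1971: Tue, 1972: Thu, 1973: Fri, 1974: Sat, 1975: Sun ✓, 1976: Tue, 1977: Wed, 1978: Thu, 1979: Fri, 1980: Sun ✓, 1981: Mon, 1982: Tue, 1983: Wed, 1984: Fri, 1985: Sat, 1986: Sun ✓, 1987: Mon, 1988: Wed, 1989: Thu, 1990: Fri, 1991: Sat, 1992: Mon, 1993: Tue, 1994: Wed
Sundays: 1969, 1975, 1980, 1986.

4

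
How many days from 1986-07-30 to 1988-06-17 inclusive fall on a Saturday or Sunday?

196

1986-07-30 is a Wednesday.
The range spans 689 days (inclusive of both endpoints).
689 = 7 × 98 + 3, so there are 98 full weeks plus 3 extra days.
Each full week contributes 2 days from the set (Sat, Sun): 98 × 2 = 196.
The 3 extra days are Wednesday, Thursday, Friday — none qualify.
Total: 196 + 0 = 196.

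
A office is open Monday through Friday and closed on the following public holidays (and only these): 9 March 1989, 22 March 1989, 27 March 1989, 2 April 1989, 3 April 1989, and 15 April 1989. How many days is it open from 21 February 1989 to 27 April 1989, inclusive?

44

21 February 1989 is a Tuesday.
The range spans 66 days (inclusive of both endpoints).
66 = 7 × 9 + 3, so there are 9 full weeks plus 3 extra days.
Each full week contributes 5 weekdays (Mon–Fri): 9 × 5 = 45.
The 3 extra days are Tuesday, Wednesday, Thursday — 3 of them qualify.
Total: 45 + 3 = 48.
Holidays: 9 March 1989 (Thu); 22 March 1989 (Wed); 27 March 1989 (Mon); 2 April 1989 (Sun); 3 April 1989 (Mon); 15 April 1989 (Sat).
4 of the 6 holidays fall on weekdays; the rest are weekends and were already excluded.
Business days: 48 − 4 = 44.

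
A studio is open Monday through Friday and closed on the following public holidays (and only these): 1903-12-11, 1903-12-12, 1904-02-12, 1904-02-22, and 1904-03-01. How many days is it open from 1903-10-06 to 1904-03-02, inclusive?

1903-10-06 is a Tuesday.
That's 149 days from start to end, counting both.
149 = 7 × 21 + 2, so there are 21 full weeks plus 2 extra days.
Each full week contributes 5 weekdays (Mon–Fri): 21 × 5 = 105.
The 2 extra days are Tue, Wed — 2 of them qualify.
Total: 105 + 2 = 107.
Holidays: 1903-12-11 (Fri); 1903-12-12 (Sat); 1904-02-12 (Fri); 1904-02-22 (Mon); 1904-03-01 (Tue).
4 of the 5 holidays fall on weekdays; the rest are weekends and were already excluded.
Business days: 107 − 4 = 103.

103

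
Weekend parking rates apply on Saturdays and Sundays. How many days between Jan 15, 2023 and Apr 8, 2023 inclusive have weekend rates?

24

Jan 15, 2023 is a Sunday.
From Jan 15, 2023 to Apr 8, 2023 is 84 days inclusive.
84 = 7 × 12, so the span is exactly 12 full weeks.
Each full week contributes 2 weekend days (Sat, Sun): 12 × 2 = 24.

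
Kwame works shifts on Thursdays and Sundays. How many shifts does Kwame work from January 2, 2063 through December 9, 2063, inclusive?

98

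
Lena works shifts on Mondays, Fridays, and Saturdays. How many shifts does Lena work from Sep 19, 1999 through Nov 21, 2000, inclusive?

Sep 19, 1999 is a Sunday.
From Sep 19, 1999 to Nov 21, 2000 is 430 days inclusive.
430 = 7 × 61 + 3, so there are 61 full weeks plus 3 extra days.
Each full week contributes 3 days from the set (Mon, Fri, Sat): 61 × 3 = 183.
The 3 extra days are Sun, Mon, Tue — 1 of them qualifies.
Total: 183 + 1 = 184.

184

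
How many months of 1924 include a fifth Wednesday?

A month has five Wednesdays exactly when Wednesday falls within its first (length − 28) days.
Jan: 31 days, starts Tue → 5 of Tue, Wed, Thu ✓
Feb: 29 days, starts Fri → 5 of Fri
Mar: 31 days, starts Sat → 5 of Sat, Sun, Mon
Apr: 30 days, starts Tue → 5 of Tue, Wed ✓
May: 31 days, starts Thu → 5 of Thu, Fri, Sat
Jun: 30 days, starts Sun → 5 of Sun, Mon
Jul: 31 days, starts Tue → 5 of Tue, Wed, Thu ✓
Aug: 31 days, starts Fri → 5 of Fri, Sat, Sun
Sep: 30 days, starts Mon → 5 of Mon, Tue
Oct: 31 days, starts Wed → 5 of Wed, Thu, Fri ✓
Nov: 30 days, starts Sat → 5 of Sat, Sun
Dec: 31 days, starts Mon → 5 of Mon, Tue, Wed ✓
Months with five Wednesdays: Jan, Apr, Jul, Oct, Dec.

5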